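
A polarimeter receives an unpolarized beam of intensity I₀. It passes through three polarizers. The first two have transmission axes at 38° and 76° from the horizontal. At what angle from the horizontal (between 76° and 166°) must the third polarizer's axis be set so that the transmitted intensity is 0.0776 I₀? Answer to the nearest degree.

θ ≈ 136°

Unpolarized light through the first polarizer → I₁ = ½ I₀, now polarized at 38°.
I₂ = I₁ cos²(76° − 38°) = 0.5 I₀ · cos²(38°) = 0.3105 I₀.
Need I₃/I₀ = 0.0776, so cos²(θ − 76°) = 0.0776 / 0.3105 = 0.2499.
θ − 76° = arccos(√0.2499) = 60.0°, giving θ ≈ 76 + 60.0 = 136.0°.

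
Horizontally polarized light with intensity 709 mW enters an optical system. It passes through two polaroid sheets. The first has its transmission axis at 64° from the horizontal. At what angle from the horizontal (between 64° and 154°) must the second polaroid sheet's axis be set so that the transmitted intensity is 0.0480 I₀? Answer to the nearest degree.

I₁ = I₀ cos²(64° − 0°) = I₀ cos²(64°) = 0.1922 I₀.
Need I₂/I₀ = 0.048, so cos²(θ − 64°) = 0.048 / 0.1922 = 0.2498.
θ − 64° = arccos(√0.2498) = 60.0°, giving θ ≈ 64 + 60.0 = 124.0°.

θ ≈ 124°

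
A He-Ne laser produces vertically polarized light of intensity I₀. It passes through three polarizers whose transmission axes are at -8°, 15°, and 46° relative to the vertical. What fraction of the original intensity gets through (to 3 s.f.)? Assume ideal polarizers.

I₁ = I₀ cos²(-8° − 0°) = I₀ cos²(8°) = 0.9806 I₀.
I₂ = I₁ cos²(15° + 8°) = 0.9806 I₀ · cos²(23°) = 0.8309 I₀.
I₃ = I₂ cos²(46° − 15°) = 0.8309 I₀ · cos²(31°) = 0.6105 I₀.
Transmitted fraction = 0.6105.

≈ 0.611 I₀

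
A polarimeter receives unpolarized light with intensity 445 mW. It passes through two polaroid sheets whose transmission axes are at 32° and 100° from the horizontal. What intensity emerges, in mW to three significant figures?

Unpolarized light through the first polarizer → I₁ = 445 mW/2 = 222.5 mW, polarized at 32°.
I₂ = I₁ · cos²(68°) = 222.5 · 0.1403 = 31.22 mW.

I ≈ 31.2 mW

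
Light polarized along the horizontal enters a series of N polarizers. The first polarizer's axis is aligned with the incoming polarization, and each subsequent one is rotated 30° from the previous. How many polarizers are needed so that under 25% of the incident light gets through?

N = 6

First polarizer is aligned with the polarization: full transmission.
Each further stage multiplies by cos²(30°) = 0.75.
After N polarizers: T = 0.75^(N−1). Require T < 0.25 ⇒ N−1 > ln(0.25)/ln(0.75) = 4.82, so N−1 ≥ 5 and N = 6.
Check: N=6 gives T = 0.2373 < 0.25; N=5 gives T = 0.3164.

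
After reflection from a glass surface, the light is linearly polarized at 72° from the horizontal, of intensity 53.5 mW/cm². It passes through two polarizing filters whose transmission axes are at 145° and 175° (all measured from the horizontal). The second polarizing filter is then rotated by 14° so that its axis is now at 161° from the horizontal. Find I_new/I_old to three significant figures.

I_new/I_old ≈ 1.23

Before rotation:
By Malus's law, I₁ = I₀ cos²(145° − 72°) = I₀ cos²(73°) = 0.08548 I₀.
I₂ = I₁ cos²(175° − 145°) = 0.08548 I₀ · cos²(30°) = 0.06411 I₀.
After rotation:
I₁ = I₀ cos²(145° − 72°) = I₀ cos²(73°) = 0.08548 I₀.
I₂ = I₁ cos²(161° − 145°) = 0.08548 I₀ · cos²(16°) = 0.07899 I₀.
Ratio = 0.07899 / 0.06411 = 1.232.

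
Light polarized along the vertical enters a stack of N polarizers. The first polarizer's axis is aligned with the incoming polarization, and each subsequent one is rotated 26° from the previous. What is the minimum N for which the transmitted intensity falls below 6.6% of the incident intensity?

First polarizer is aligned with the polarization: full transmission.
Each further stage multiplies by cos²(26°) = 0.8078.
After N polarizers: T = 0.8078^(N−1). Require T < 0.066 ⇒ N−1 > ln(0.066)/ln(0.8078) = 12.74, so N−1 ≥ 13 and N = 14.
Check: N=14 gives T = 0.0624 < 0.066; N=13 gives T = 0.07724.

N = 14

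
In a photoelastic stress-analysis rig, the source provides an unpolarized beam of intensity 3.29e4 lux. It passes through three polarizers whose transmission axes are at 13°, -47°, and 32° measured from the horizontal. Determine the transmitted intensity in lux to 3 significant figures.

Unpolarized light through the first polarizer → I₁ = 3.29e4 lux/2 = 1.645e+04 lux, polarized at 13°.
I₂ = I₁ · cos²(60°) = 1.645e+04 · 0.25 = 4113 lux.
I₃ = I₂ · cos²(79°) = 4113 · 0.03641 = 149.7 lux.

I ≈ 150 lux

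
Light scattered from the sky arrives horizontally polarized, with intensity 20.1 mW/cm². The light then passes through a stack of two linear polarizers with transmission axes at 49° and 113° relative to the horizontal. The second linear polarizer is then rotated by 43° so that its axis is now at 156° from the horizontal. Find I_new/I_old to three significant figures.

Before rotation:
By Malus's law, I₁ = I₀ cos²(49° − 0°) = I₀ cos²(49°) = 0.4304 I₀.
I₂ = I₁ cos²(113° − 49°) = 0.4304 I₀ · cos²(64°) = 0.08271 I₀.
After rotation:
I₁ = I₀ cos²(49° − 0°) = I₀ cos²(49°) = 0.4304 I₀.
Angle between axes 1 and 2: 73°. I₂ = 0.4304 I₀ · cos²(73°) = 0.03679 I₀.
Ratio = 0.03679 / 0.08271 = 0.4448.

I_new/I_old ≈ 0.445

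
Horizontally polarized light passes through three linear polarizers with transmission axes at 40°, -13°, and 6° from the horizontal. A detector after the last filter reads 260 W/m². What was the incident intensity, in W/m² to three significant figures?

I₁ = I₀ cos²(40° − 0°) = I₀ cos²(40°) = 0.5868 I₀.
I₂ = I₁ cos²(-13° − 40°) = 0.5868 I₀ · cos²(53°) = 0.2125 I₀.
I₃ = I₂ cos²(6° + 13°) = 0.2125 I₀ · cos²(19°) = 0.19 I₀.
So 260 W/m² = 0.19 I₀, giving I₀ = 260/0.19 = 1368 W/m².

I₀ ≈ 1370 W/m²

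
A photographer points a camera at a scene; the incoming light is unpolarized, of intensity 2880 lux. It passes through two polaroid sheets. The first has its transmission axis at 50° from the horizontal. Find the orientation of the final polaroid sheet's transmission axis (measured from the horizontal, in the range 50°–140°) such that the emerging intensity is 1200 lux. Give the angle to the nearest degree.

θ ≈ 74°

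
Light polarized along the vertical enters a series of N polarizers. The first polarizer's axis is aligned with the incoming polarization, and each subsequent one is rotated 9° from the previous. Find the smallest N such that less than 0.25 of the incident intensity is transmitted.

First polarizer is aligned with the polarization: full transmission.
Each further stage multiplies by cos²(9°) = 0.9755.
After N polarizers: T = 0.9755^(N−1). Require T < 0.25 ⇒ N−1 > ln(0.25)/ln(0.9755) = 55.95, so N−1 ≥ 56 and N = 57.
Check: N=57 gives T = 0.2497 < 0.25; N=56 gives T = 0.256.

N = 57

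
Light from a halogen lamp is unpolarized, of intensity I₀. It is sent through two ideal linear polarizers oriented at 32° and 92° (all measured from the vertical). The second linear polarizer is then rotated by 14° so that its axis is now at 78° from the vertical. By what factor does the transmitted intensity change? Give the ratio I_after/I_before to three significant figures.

I_new/I_old ≈ 1.93

Before rotation:
Unpolarized light through the first polarizer → I₁ = ½ I₀, now polarized at 32°.
I₂ = I₁ cos²(92° − 32°) = 0.5 I₀ · cos²(60°) = 0.125 I₀.
After rotation:
Unpolarized light through the first polarizer → I₁ = ½ I₀, now polarized at 32°.
I₂ = I₁ cos²(78° − 32°) = 0.5 I₀ · cos²(46°) = 0.2413 I₀.
Ratio = 0.2413 / 0.125 = 1.93.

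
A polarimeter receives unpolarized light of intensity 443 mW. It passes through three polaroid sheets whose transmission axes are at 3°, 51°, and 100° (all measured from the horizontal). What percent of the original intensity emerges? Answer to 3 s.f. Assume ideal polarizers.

≈ 9.64%

Unpolarized light through the first polarizer → I₁ = 443 mW/2 = 221.5 mW, polarized at 3°.
I₂ = I₁ · cos²(48°) = 221.5 · 0.4477 = 99.17 mW.
I₃ = I₂ · cos²(49°) = 99.17 · 0.4304 = 42.69 mW.
That is 9.636% of the incident intensity.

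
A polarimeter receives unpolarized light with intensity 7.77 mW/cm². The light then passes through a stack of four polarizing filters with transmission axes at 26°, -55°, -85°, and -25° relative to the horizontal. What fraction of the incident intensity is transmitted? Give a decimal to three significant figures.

I/I₀ ≈ 0.00229

Unpolarized light through the first polarizer → I₁ = 7.77 mW/cm²/2 = 3.885 mW/cm², polarized at 26°.
I₂ = I₁ · cos²(81°) = 3.885 · 0.02447 = 0.09507 mW/cm².
I₃ = I₂ · cos²(30°) = 0.09507 · 0.75 = 0.0713 mW/cm².
I₄ = I₃ · cos²(60°) = 0.0713 · 0.25 = 0.01783 mW/cm².
Transmitted fraction = 0.002294.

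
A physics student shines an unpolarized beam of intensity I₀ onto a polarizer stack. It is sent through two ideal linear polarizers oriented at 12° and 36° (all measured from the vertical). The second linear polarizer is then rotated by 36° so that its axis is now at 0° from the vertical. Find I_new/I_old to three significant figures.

Before rotation:
Unpolarized light through the first polarizer → I₁ = ½ I₀, now polarized at 12°.
I₂ = I₁ cos²(36° − 12°) = 0.5 I₀ · cos²(24°) = 0.4173 I₀.
After rotation:
Unpolarized light through the first polarizer → I₁ = ½ I₀, now polarized at 12°.
I₂ = I₁ cos²(0° − 12°) = 0.5 I₀ · cos²(12°) = 0.4784 I₀.
Ratio = 0.4784 / 0.4173 = 1.146.

I_new/I_old ≈ 1.15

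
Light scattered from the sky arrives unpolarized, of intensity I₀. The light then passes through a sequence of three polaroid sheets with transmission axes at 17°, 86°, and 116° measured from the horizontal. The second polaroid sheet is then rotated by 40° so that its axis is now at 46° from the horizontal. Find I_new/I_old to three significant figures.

I_new/I_old ≈ 0.929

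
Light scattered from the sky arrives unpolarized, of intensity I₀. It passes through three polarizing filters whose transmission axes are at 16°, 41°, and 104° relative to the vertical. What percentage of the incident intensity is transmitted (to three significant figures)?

Unpolarized light through the first polarizer → I₁ = ½ I₀, now polarized at 16°.
I₂ = I₁ cos²(41° − 16°) = 0.5 I₀ · cos²(25°) = 0.4107 I₀.
I₃ = I₂ cos²(104° − 41°) = 0.4107 I₀ · cos²(63°) = 0.08465 I₀.
That is 8.465% of the incident intensity.

≈ 8.46%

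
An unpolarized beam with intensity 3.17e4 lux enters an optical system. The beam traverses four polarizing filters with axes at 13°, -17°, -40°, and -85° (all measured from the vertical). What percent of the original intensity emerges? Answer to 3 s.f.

Unpolarized light through the first polarizer → I₁ = 3.17e4 lux/2 = 1.585e+04 lux, polarized at 13°.
I₂ = I₁ · cos²(30°) = 1.585e+04 · 0.75 = 1.189e+04 lux.
I₃ = I₂ · cos²(23°) = 1.189e+04 · 0.8473 = 1.007e+04 lux.
I₄ = I₃ · cos²(45°) = 1.007e+04 · 0.5 = 5036 lux.
That is 15.89% of the incident intensity.

≈ 15.9%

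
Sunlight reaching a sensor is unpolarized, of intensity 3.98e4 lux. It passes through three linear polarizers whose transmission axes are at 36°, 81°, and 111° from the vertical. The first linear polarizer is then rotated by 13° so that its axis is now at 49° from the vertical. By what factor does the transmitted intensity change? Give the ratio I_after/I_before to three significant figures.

Before rotation:
Unpolarized light through the first polarizer → I₁ = ½ I₀, now polarized at 36°.
I₂ = I₁ cos²(81° − 36°) = 0.5 I₀ · cos²(45°) = 0.25 I₀.
I₃ = I₂ cos²(111° − 81°) = 0.25 I₀ · cos²(30°) = 0.1875 I₀.
After rotation:
Unpolarized light through the first polarizer → I₁ = ½ I₀, now polarized at 49°.
I₂ = I₁ cos²(81° − 49°) = 0.5 I₀ · cos²(32°) = 0.3596 I₀.
I₃ = I₂ cos²(111° − 81°) = 0.3596 I₀ · cos²(30°) = 0.2697 I₀.
Ratio = 0.2697 / 0.1875 = 1.438.

I_new/I_old ≈ 1.44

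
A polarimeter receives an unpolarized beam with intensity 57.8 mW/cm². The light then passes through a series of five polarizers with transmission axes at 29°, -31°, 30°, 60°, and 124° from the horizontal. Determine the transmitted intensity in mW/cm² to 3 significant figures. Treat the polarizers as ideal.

Unpolarized light through the first polarizer → I₁ = 57.8 mW/cm²/2 = 28.9 mW/cm², polarized at 29°.
I₂ = I₁ · cos²(60°) = 28.9 · 0.25 = 7.225 mW/cm².
I₃ = I₂ · cos²(61°) = 7.225 · 0.235 = 1.698 mW/cm².
I₄ = I₃ · cos²(30°) = 1.698 · 0.75 = 1.274 mW/cm².
I₅ = I₄ · cos²(64°) = 1.274 · 0.1922 = 0.2448 mW/cm².

I ≈ 0.245 mW/cm²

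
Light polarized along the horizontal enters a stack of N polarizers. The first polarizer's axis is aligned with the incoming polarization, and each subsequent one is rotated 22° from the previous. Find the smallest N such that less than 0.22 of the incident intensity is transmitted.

First polarizer is aligned with the polarization: full transmission.
Each further stage multiplies by cos²(22°) = 0.8597.
After N polarizers: T = 0.8597^(N−1). Require T < 0.22 ⇒ N−1 > ln(0.22)/ln(0.8597) = 10.01, so N−1 ≥ 11 and N = 12.
Check: N=12 gives T = 0.1895 < 0.22; N=11 gives T = 0.2205.

N = 12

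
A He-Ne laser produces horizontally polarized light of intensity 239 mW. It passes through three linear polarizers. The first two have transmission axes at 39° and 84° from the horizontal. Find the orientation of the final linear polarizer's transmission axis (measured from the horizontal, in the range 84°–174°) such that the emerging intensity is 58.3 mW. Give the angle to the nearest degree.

θ ≈ 110°

By Malus's law, I₁ = I₀ cos²(39° − 0°) = I₀ cos²(39°) = 0.604 I₀.
I₂ = I₁ cos²(84° − 39°) = 0.604 I₀ · cos²(45°) = 0.302 I₀.
Target fraction: 58.3 / 239 mW = 0.2439 of I₀.
Need I₃/I₀ = 0.2439, so cos²(θ − 84°) = 0.2439 / 0.302 = 0.8078.
θ − 84° = arccos(√0.8078) = 26.0°, giving θ ≈ 84 + 26.0 = 110.0°.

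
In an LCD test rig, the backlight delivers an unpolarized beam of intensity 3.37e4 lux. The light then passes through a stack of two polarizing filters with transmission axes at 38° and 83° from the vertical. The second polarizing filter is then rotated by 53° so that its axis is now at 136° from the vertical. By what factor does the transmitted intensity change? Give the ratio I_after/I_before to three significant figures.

I_new/I_old ≈ 0.0387

Before rotation:
Unpolarized light through the first polarizer → I₁ = ½ I₀, now polarized at 38°.
I₂ = I₁ cos²(83° − 38°) = 0.5 I₀ · cos²(45°) = 0.25 I₀.
After rotation:
Unpolarized light through the first polarizer → I₁ = ½ I₀, now polarized at 38°.
Angle between axes 1 and 2: 82°. I₂ = 0.5 I₀ · cos²(82°) = 0.009685 I₀.
Ratio = 0.009685 / 0.25 = 0.03874.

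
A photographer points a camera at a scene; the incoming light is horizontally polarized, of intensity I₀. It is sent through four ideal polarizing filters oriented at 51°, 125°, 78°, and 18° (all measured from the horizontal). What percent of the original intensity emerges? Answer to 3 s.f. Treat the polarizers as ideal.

By Malus's law, I₁ = I₀ cos²(51° − 0°) = I₀ cos²(51°) = 0.396 I₀.
I₂ = I₁ cos²(125° − 51°) = 0.396 I₀ · cos²(74°) = 0.03009 I₀.
I₃ = I₂ cos²(78° − 125°) = 0.03009 I₀ · cos²(47°) = 0.014 I₀.
I₄ = I₃ cos²(18° − 78°) = 0.014 I₀ · cos²(60°) = 0.003499 I₀.
That is 0.3499% of the incident intensity.

≈ 0.350%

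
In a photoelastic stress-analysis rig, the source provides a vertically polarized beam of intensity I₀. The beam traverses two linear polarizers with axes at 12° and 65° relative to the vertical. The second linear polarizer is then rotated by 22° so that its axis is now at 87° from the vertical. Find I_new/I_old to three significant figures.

I_new/I_old ≈ 0.185

Before rotation:
I₁ = I₀ cos²(12° − 0°) = I₀ cos²(12°) = 0.9568 I₀.
I₂ = I₁ cos²(65° − 12°) = 0.9568 I₀ · cos²(53°) = 0.3465 I₀.
After rotation:
I₁ = I₀ cos²(12° − 0°) = I₀ cos²(12°) = 0.9568 I₀.
I₂ = I₁ cos²(87° − 12°) = 0.9568 I₀ · cos²(75°) = 0.06409 I₀.
Ratio = 0.06409 / 0.3465 = 0.185.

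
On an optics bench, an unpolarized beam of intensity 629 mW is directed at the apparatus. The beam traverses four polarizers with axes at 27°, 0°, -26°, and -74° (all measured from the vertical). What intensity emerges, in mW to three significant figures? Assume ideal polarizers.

I ≈ 90.3 mW

Unpolarized light through the first polarizer → I₁ = 629 mW/2 = 314.5 mW, polarized at 27°.
I₂ = I₁ · cos²(27°) = 314.5 · 0.7939 = 249.7 mW.
I₃ = I₂ · cos²(26°) = 249.7 · 0.8078 = 201.7 mW.
I₄ = I₃ · cos²(48°) = 201.7 · 0.4477 = 90.31 mW.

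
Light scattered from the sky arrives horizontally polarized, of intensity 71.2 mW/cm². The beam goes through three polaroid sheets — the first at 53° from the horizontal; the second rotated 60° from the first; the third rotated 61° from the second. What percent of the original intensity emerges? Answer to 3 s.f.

I₁ = 71.2 mW/cm² · cos²(53°) = 25.79 mW/cm².
I₂ = I₁ · cos²(60°) = 25.79 · 0.25 = 6.447 mW/cm².
I₃ = I₂ · cos²(61°) = 6.447 · 0.235 = 1.515 mW/cm².
That is 2.128% of the incident intensity.

≈ 2.13%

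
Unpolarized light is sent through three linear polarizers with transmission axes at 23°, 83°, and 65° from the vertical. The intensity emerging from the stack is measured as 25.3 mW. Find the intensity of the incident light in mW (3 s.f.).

Unpolarized light through the first polarizer → I₁ = ½ I₀, now polarized at 23°.
I₂ = I₁ cos²(83° − 23°) = 0.5 I₀ · cos²(60°) = 0.125 I₀.
I₃ = I₂ cos²(65° − 83°) = 0.125 I₀ · cos²(18°) = 0.1131 I₀.
So 25.3 mW = 0.1131 I₀, giving I₀ = 25.3/0.1131 = 223.8 mW.

I₀ ≈ 224 mW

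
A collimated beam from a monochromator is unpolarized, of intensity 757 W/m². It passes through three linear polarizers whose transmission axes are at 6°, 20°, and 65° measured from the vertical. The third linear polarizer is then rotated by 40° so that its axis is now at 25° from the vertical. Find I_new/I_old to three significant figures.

Before rotation:
Unpolarized light through the first polarizer → I₁ = ½ I₀, now polarized at 6°.
I₂ = I₁ cos²(20° − 6°) = 0.5 I₀ · cos²(14°) = 0.4707 I₀.
I₃ = I₂ cos²(65° − 20°) = 0.4707 I₀ · cos²(45°) = 0.2354 I₀.
After rotation:
Unpolarized light through the first polarizer → I₁ = ½ I₀, now polarized at 6°.
I₂ = I₁ cos²(20° − 6°) = 0.5 I₀ · cos²(14°) = 0.4707 I₀.
I₃ = I₂ cos²(25° − 20°) = 0.4707 I₀ · cos²(5°) = 0.4672 I₀.
Ratio = 0.4672 / 0.2354 = 1.985.

I_new/I_old ≈ 1.98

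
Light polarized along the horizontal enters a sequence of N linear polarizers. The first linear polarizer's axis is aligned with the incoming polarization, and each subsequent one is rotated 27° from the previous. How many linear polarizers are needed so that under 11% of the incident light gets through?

First polarizer is aligned with the polarization: full transmission.
Each further stage multiplies by cos²(27°) = 0.7939.
After N polarizers: T = 0.7939^(N−1). Require T < 0.11 ⇒ N−1 > ln(0.11)/ln(0.7939) = 9.56, so N−1 ≥ 10 and N = 11.
Check: N=11 gives T = 0.09945 < 0.11; N=10 gives T = 0.1253.

N = 11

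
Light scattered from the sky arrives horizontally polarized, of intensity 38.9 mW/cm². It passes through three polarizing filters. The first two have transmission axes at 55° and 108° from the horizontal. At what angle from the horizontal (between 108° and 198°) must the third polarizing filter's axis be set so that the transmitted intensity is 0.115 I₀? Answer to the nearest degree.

θ ≈ 119°

I₁ = I₀ cos²(55° − 0°) = I₀ cos²(55°) = 0.329 I₀.
I₂ = I₁ cos²(108° − 55°) = 0.329 I₀ · cos²(53°) = 0.1192 I₀.
Need I₃/I₀ = 0.115, so cos²(θ − 108°) = 0.115 / 0.1192 = 0.9651.
θ − 108° = arccos(√0.9651) = 10.8°, giving θ ≈ 108 + 10.8 = 118.8°.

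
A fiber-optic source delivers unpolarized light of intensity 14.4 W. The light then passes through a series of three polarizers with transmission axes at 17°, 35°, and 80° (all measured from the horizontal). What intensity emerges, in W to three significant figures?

I ≈ 3.26 W

Unpolarized light through the first polarizer → I₁ = 14.4 W/2 = 7.2 W, polarized at 17°.
I₂ = I₁ · cos²(18°) = 7.2 · 0.9045 = 6.512 W.
I₃ = I₂ · cos²(45°) = 6.512 · 0.5 = 3.256 W.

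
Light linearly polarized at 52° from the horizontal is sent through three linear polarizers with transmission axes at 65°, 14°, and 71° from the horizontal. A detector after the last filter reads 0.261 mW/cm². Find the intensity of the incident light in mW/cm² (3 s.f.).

By Malus's law, I₁ = I₀ cos²(65° − 52°) = I₀ cos²(13°) = 0.9494 I₀.
I₂ = I₁ cos²(14° − 65°) = 0.9494 I₀ · cos²(51°) = 0.376 I₀.
I₃ = I₂ cos²(71° − 14°) = 0.376 I₀ · cos²(57°) = 0.1115 I₀.
So 0.261 mW/cm² = 0.1115 I₀, giving I₀ = 0.261/0.1115 = 2.34 mW/cm².

I₀ ≈ 2.34 mW/cm²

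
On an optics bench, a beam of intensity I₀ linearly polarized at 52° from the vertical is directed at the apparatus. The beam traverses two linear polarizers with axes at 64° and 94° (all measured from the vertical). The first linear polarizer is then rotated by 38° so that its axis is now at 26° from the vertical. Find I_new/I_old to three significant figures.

Before rotation:
I₁ = I₀ cos²(64° − 52°) = I₀ cos²(12°) = 0.9568 I₀.
I₂ = I₁ cos²(94° − 64°) = 0.9568 I₀ · cos²(30°) = 0.7176 I₀.
After rotation:
I₁ = I₀ cos²(26° − 52°) = I₀ cos²(26°) = 0.8078 I₀.
I₂ = I₁ cos²(94° − 26°) = 0.8078 I₀ · cos²(68°) = 0.1134 I₀.
Ratio = 0.1134 / 0.7176 = 0.158.

I_new/I_old ≈ 0.158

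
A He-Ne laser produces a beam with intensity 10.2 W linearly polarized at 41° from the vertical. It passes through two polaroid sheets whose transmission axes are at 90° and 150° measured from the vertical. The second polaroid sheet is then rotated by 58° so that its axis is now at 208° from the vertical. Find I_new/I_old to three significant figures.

Before rotation:
I₁ = I₀ cos²(90° − 41°) = I₀ cos²(49°) = 0.4304 I₀.
I₂ = I₁ cos²(150° − 90°) = 0.4304 I₀ · cos²(60°) = 0.1076 I₀.
After rotation:
I₁ = I₀ cos²(90° − 41°) = I₀ cos²(49°) = 0.4304 I₀.
Angle between axes 1 and 2: 62°. I₂ = 0.4304 I₀ · cos²(62°) = 0.09486 I₀.
Ratio = 0.09486 / 0.1076 = 0.8816.

I_new/I_old ≈ 0.882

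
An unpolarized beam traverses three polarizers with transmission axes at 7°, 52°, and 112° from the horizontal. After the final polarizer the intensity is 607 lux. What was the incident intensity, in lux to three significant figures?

Unpolarized light through the first polarizer → I₁ = ½ I₀, now polarized at 7°.
I₂ = I₁ cos²(52° − 7°) = 0.5 I₀ · cos²(45°) = 0.25 I₀.
I₃ = I₂ cos²(112° − 52°) = 0.25 I₀ · cos²(60°) = 0.0625 I₀.
So 607 lux = 0.0625 I₀, giving I₀ = 607/0.0625 = 9712 lux.

I₀ ≈ 9710 lux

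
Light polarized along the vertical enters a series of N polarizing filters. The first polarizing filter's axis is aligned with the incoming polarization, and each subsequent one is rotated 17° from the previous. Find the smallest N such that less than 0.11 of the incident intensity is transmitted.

First polarizer is aligned with the polarization: full transmission.
Each further stage multiplies by cos²(17°) = 0.9145.
After N polarizers: T = 0.9145^(N−1). Require T < 0.11 ⇒ N−1 > ln(0.11)/ln(0.9145) = 24.70, so N−1 ≥ 25 and N = 26.
Check: N=26 gives T = 0.1071 < 0.11; N=25 gives T = 0.1171.

N = 26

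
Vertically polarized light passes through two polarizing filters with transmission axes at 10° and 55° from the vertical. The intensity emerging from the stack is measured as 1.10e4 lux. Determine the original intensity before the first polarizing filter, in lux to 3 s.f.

I₁ = I₀ cos²(10° − 0°) = I₀ cos²(10°) = 0.9698 I₀.
I₂ = I₁ cos²(55° − 10°) = 0.9698 I₀ · cos²(45°) = 0.4849 I₀.
So 1.10e4 lux = 0.4849 I₀, giving I₀ = 1.10e4/0.4849 = 2.268e+04 lux.

I₀ ≈ 2.27e4 lux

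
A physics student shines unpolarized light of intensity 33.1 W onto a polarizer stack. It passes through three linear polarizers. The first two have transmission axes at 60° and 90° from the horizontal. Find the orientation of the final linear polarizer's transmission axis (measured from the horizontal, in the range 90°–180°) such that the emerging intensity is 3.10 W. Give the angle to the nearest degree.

θ ≈ 150°

Unpolarized light through the first polarizer → I₁ = ½ I₀, now polarized at 60°.
I₂ = I₁ cos²(90° − 60°) = 0.5 I₀ · cos²(30°) = 0.375 I₀.
Target fraction: 3.10 / 33.1 W = 0.09366 of I₀.
Need I₃/I₀ = 0.09366, so cos²(θ − 90°) = 0.09366 / 0.375 = 0.2497.
θ − 90° = arccos(√0.2497) = 60.0°, giving θ ≈ 90 + 60.0 = 150.0°.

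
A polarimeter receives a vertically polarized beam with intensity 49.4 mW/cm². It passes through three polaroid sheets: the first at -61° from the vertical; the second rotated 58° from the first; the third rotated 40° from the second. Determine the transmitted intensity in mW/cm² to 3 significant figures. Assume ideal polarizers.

I ≈ 1.91 mW/cm²

By Malus's law, I₁ = 49.4 mW/cm² · cos²(61°) = 11.61 mW/cm².
I₂ = I₁ · cos²(58°) = 11.61 · 0.2808 = 3.261 mW/cm².
I₃ = I₂ · cos²(40°) = 3.261 · 0.5868 = 1.913 mW/cm².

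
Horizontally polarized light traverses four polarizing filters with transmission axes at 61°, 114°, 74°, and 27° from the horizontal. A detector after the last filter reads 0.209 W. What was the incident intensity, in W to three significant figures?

I₁ = I₀ cos²(61° − 0°) = I₀ cos²(61°) = 0.235 I₀.
I₂ = I₁ cos²(114° − 61°) = 0.235 I₀ · cos²(53°) = 0.08513 I₀.
I₃ = I₂ cos²(74° − 114°) = 0.08513 I₀ · cos²(40°) = 0.04995 I₀.
I₄ = I₃ cos²(27° − 74°) = 0.04995 I₀ · cos²(47°) = 0.02324 I₀.
So 0.209 W = 0.02324 I₀, giving I₀ = 0.209/0.02324 = 8.995 W.

I₀ ≈ 9.00 W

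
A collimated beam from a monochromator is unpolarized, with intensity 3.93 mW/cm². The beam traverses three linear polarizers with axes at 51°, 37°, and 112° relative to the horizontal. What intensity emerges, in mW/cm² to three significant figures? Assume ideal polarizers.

I ≈ 0.124 mW/cm²

Unpolarized light through the first polarizer → I₁ = 3.93 mW/cm²/2 = 1.965 mW/cm², polarized at 51°.
I₂ = I₁ · cos²(14°) = 1.965 · 0.9415 = 1.85 mW/cm².
I₃ = I₂ · cos²(75°) = 1.85 · 0.06699 = 0.1239 mW/cm².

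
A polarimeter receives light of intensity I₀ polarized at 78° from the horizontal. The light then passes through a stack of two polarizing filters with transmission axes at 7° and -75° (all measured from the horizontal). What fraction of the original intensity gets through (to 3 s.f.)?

I₁ = I₀ cos²(7° − 78°) = I₀ cos²(71°) = 0.106 I₀.
I₂ = I₁ cos²(-75° − 7°) = 0.106 I₀ · cos²(82°) = 0.002053 I₀.
Transmitted fraction = 0.002053.

≈ 0.00205 I₀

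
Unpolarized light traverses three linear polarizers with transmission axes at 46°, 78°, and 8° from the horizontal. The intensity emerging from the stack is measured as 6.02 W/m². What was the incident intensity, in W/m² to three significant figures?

I₀ ≈ 143 W/m²

Unpolarized light through the first polarizer → I₁ = ½ I₀, now polarized at 46°.
I₂ = I₁ cos²(78° − 46°) = 0.5 I₀ · cos²(32°) = 0.3596 I₀.
I₃ = I₂ cos²(8° − 78°) = 0.3596 I₀ · cos²(70°) = 0.04206 I₀.
So 6.02 W/m² = 0.04206 I₀, giving I₀ = 6.02/0.04206 = 143.1 W/m².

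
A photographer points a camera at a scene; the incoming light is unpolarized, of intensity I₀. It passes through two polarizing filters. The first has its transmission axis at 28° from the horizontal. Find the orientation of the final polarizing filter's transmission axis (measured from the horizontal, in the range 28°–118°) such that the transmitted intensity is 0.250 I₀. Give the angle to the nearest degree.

Unpolarized light through the first polarizer → I₁ = ½ I₀, now polarized at 28°.
Need I₂/I₀ = 0.25, so cos²(θ − 28°) = 0.25 / 0.5 = 0.5.
θ − 28° = arccos(√0.5) = 45.0°, giving θ ≈ 28 + 45.0 = 73.0°.

θ ≈ 73°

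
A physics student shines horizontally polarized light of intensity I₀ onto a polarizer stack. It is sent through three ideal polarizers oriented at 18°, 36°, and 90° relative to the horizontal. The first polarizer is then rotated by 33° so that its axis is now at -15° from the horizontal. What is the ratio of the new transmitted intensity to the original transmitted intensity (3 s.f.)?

I_new/I_old ≈ 0.452

Before rotation:
I₁ = I₀ cos²(18° − 0°) = I₀ cos²(18°) = 0.9045 I₀.
I₂ = I₁ cos²(36° − 18°) = 0.9045 I₀ · cos²(18°) = 0.8181 I₀.
I₃ = I₂ cos²(90° − 36°) = 0.8181 I₀ · cos²(54°) = 0.2827 I₀.
After rotation:
I₁ = I₀ cos²(-15° − 0°) = I₀ cos²(15°) = 0.933 I₀.
I₂ = I₁ cos²(36° + 15°) = 0.933 I₀ · cos²(51°) = 0.3695 I₀.
I₃ = I₂ cos²(90° − 36°) = 0.3695 I₀ · cos²(54°) = 0.1277 I₀.
Ratio = 0.1277 / 0.2827 = 0.4517.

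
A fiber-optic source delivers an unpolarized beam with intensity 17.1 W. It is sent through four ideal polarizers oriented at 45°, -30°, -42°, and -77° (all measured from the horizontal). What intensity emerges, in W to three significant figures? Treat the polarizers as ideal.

I ≈ 0.368 W

Unpolarized light through the first polarizer → I₁ = 17.1 W/2 = 8.55 W, polarized at 45°.
I₂ = I₁ · cos²(75°) = 8.55 · 0.06699 = 0.5727 W.
I₃ = I₂ · cos²(12°) = 0.5727 · 0.9568 = 0.548 W.
I₄ = I₃ · cos²(35°) = 0.548 · 0.671 = 0.3677 W.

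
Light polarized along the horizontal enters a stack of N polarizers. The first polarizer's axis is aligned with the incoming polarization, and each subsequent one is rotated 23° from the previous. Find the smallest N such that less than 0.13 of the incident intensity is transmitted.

First polarizer is aligned with the polarization: full transmission.
Each further stage multiplies by cos²(23°) = 0.8473.
After N polarizers: T = 0.8473^(N−1). Require T < 0.13 ⇒ N−1 > ln(0.13)/ln(0.8473) = 12.32, so N−1 ≥ 13 and N = 14.
Check: N=14 gives T = 0.1161 < 0.13; N=13 gives T = 0.137.

N = 14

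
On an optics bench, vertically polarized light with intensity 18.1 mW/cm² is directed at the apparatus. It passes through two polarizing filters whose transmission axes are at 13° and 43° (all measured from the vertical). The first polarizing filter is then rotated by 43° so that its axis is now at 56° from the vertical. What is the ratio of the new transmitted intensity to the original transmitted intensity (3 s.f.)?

I_new/I_old ≈ 0.417

Before rotation:
I₁ = I₀ cos²(13° − 0°) = I₀ cos²(13°) = 0.9494 I₀.
I₂ = I₁ cos²(43° − 13°) = 0.9494 I₀ · cos²(30°) = 0.712 I₀.
After rotation:
I₁ = I₀ cos²(56° − 0°) = I₀ cos²(56°) = 0.3127 I₀.
I₂ = I₁ cos²(43° − 56°) = 0.3127 I₀ · cos²(13°) = 0.2969 I₀.
Ratio = 0.2969 / 0.712 = 0.4169.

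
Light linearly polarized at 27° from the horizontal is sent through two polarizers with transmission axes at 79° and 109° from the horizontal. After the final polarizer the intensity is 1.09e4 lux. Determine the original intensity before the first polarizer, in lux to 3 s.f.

I₁ = I₀ cos²(79° − 27°) = I₀ cos²(52°) = 0.379 I₀.
I₂ = I₁ cos²(109° − 79°) = 0.379 I₀ · cos²(30°) = 0.2843 I₀.
So 1.09e4 lux = 0.2843 I₀, giving I₀ = 1.09e4/0.2843 = 3.834e+04 lux.

I₀ ≈ 3.83e4 lux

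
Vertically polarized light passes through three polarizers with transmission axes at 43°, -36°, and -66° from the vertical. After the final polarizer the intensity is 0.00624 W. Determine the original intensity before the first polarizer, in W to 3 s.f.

I₀ ≈ 0.427 W

By Malus's law, I₁ = I₀ cos²(43° − 0°) = I₀ cos²(43°) = 0.5349 I₀.
I₂ = I₁ cos²(-36° − 43°) = 0.5349 I₀ · cos²(79°) = 0.01947 I₀.
I₃ = I₂ cos²(-66° + 36°) = 0.01947 I₀ · cos²(30°) = 0.01461 I₀.
So 0.00624 W = 0.01461 I₀, giving I₀ = 0.00624/0.01461 = 0.4272 W.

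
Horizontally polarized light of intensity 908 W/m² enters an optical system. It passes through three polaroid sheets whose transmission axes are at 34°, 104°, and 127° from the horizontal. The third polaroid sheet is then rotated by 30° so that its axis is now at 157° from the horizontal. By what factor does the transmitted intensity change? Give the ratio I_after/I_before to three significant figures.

Before rotation:
I₁ = I₀ cos²(34° − 0°) = I₀ cos²(34°) = 0.6873 I₀.
I₂ = I₁ cos²(104° − 34°) = 0.6873 I₀ · cos²(70°) = 0.0804 I₀.
I₃ = I₂ cos²(127° − 104°) = 0.0804 I₀ · cos²(23°) = 0.06812 I₀.
After rotation:
I₁ = I₀ cos²(34° − 0°) = I₀ cos²(34°) = 0.6873 I₀.
I₂ = I₁ cos²(104° − 34°) = 0.6873 I₀ · cos²(70°) = 0.0804 I₀.
I₃ = I₂ cos²(157° − 104°) = 0.0804 I₀ · cos²(53°) = 0.02912 I₀.
Ratio = 0.02912 / 0.06812 = 0.4274.

I_new/I_old ≈ 0.427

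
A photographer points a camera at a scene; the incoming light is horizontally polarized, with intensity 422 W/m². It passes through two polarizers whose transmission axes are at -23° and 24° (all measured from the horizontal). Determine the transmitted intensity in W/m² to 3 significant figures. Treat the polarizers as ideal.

I ≈ 166 W/m²

I₁ = 422 W/m² · cos²(23°) = 357.6 W/m².
I₂ = I₁ · cos²(47°) = 357.6 · 0.4651 = 166.3 W/m².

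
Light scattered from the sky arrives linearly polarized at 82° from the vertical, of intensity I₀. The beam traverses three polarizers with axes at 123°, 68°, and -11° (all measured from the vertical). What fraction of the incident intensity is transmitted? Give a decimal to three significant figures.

≈ 0.00682 I₀

I₁ = I₀ cos²(123° − 82°) = I₀ cos²(41°) = 0.5696 I₀.
I₂ = I₁ cos²(68° − 123°) = 0.5696 I₀ · cos²(55°) = 0.1874 I₀.
I₃ = I₂ cos²(-11° − 68°) = 0.1874 I₀ · cos²(79°) = 0.006822 I₀.
Transmitted fraction = 0.006822.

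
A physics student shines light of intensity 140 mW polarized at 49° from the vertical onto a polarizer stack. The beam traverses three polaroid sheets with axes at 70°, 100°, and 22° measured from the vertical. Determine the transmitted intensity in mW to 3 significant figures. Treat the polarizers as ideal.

I₁ = 140 mW · cos²(21°) = 122 mW.
I₂ = I₁ · cos²(30°) = 122 · 0.75 = 91.52 mW.
I₃ = I₂ · cos²(78°) = 91.52 · 0.04323 = 3.956 mW.

I ≈ 3.96 mW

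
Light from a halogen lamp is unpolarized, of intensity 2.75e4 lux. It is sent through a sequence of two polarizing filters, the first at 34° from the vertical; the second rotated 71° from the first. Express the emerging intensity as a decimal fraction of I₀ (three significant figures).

Unpolarized light through the first polarizer → I₁ = 2.75e4 lux/2 = 1.375e+04 lux, polarized at 34°.
I₂ = I₁ · cos²(71°) = 1.375e+04 · 0.106 = 1457 lux.
Transmitted fraction = 0.053.

I/I₀ ≈ 0.0530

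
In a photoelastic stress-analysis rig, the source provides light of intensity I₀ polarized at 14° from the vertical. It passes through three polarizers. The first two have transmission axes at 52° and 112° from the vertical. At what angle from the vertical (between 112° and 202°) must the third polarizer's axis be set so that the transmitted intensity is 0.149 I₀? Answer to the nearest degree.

θ ≈ 124°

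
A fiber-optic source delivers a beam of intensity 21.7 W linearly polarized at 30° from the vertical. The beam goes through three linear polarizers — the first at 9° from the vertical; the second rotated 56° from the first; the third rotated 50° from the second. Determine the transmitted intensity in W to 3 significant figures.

I ≈ 2.44 W

I₁ = 21.7 W · cos²(21°) = 18.91 W.
I₂ = I₁ · cos²(56°) = 18.91 · 0.3127 = 5.914 W.
I₃ = I₂ · cos²(50°) = 5.914 · 0.4132 = 2.444 W.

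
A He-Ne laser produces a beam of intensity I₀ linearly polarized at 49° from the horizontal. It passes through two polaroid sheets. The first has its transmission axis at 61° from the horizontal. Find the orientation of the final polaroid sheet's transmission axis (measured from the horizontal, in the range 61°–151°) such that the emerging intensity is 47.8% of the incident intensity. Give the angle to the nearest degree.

θ ≈ 106°

By Malus's law, I₁ = I₀ cos²(61° − 49°) = I₀ cos²(12°) = 0.9568 I₀.
Need I₂/I₀ = 0.478, so cos²(θ − 61°) = 0.478 / 0.9568 = 0.4996.
θ − 61° = arccos(√0.4996) = 45.0°, giving θ ≈ 61 + 45.0 = 106.0°.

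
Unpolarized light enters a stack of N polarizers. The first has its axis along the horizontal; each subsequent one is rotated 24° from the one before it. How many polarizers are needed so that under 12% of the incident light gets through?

N = 9

First polarizer halves the unpolarized light: factor 1/2.
Each further stage multiplies by cos²(24°) = 0.8346.
After N polarizers: T = 0.5·0.8346^(N−1). Require T < 0.12 ⇒ N−1 > ln(0.12/0.5)/ln(0.8346) = 7.89, so N−1 ≥ 8 and N = 9.
Check: N=9 gives T = 0.1177 < 0.12; N=8 gives T = 0.141.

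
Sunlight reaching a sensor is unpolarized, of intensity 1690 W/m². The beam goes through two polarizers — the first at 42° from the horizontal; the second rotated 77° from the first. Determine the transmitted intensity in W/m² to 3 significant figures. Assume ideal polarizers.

Unpolarized light through the first polarizer → I₁ = 1690 W/m²/2 = 845 W/m², polarized at 42°.
I₂ = I₁ · cos²(77°) = 845 · 0.0506 = 42.76 W/m².

I ≈ 42.8 W/m²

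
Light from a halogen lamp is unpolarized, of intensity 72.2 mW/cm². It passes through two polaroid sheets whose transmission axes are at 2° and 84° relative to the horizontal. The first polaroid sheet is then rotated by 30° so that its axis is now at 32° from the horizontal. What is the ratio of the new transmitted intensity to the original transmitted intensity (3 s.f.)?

I_new/I_old ≈ 19.6

Before rotation:
Unpolarized light through the first polarizer → I₁ = ½ I₀, now polarized at 2°.
I₂ = I₁ cos²(84° − 2°) = 0.5 I₀ · cos²(82°) = 0.009685 I₀.
After rotation:
Unpolarized light through the first polarizer → I₁ = ½ I₀, now polarized at 32°.
I₂ = I₁ cos²(84° − 32°) = 0.5 I₀ · cos²(52°) = 0.1895 I₀.
Ratio = 0.1895 / 0.009685 = 19.57.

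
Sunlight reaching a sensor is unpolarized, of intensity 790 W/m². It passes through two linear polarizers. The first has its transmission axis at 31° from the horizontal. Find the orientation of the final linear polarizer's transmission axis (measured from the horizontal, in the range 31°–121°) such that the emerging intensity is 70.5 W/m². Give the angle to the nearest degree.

Unpolarized light through the first polarizer → I₁ = ½ I₀, now polarized at 31°.
Target fraction: 70.5 / 790 W/m² = 0.08924 of I₀.
Need I₂/I₀ = 0.08924, so cos²(θ − 31°) = 0.08924 / 0.5 = 0.1785.
θ − 31° = arccos(√0.1785) = 65.0°, giving θ ≈ 31 + 65.0 = 96.0°.

θ ≈ 96°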